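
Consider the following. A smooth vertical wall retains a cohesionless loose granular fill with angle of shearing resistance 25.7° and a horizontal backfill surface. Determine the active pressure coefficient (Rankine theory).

0.395

K_a = tan²(45° − φ/2) = tan²(32.15°) = 0.3950.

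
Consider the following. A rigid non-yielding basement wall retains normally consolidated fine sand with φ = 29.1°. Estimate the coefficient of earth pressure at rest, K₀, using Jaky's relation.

0.514

K₀ = 1 − sin φ' = 1 − sin 29.1° = 0.5137.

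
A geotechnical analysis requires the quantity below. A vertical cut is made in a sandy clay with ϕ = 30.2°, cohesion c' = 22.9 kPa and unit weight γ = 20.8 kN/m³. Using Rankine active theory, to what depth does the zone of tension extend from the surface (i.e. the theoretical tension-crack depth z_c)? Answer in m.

3.83 m

K_a = tan²(45° − 30.2°/2) = 0.3307; √K_a = 0.5750.
The active pressure is zero where K_a γ z = 2c√K_a, so z_c = 2c/(γ√K_a) = 2×22.9/(20.8×0.5750) = 3.829 m.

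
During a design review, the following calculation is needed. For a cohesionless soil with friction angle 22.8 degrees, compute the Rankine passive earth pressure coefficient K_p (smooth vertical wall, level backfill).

2.27

K_p = (1 + sin φ)/(1 − sin φ) = tan²(45° + 22.8°/2) = 2.265.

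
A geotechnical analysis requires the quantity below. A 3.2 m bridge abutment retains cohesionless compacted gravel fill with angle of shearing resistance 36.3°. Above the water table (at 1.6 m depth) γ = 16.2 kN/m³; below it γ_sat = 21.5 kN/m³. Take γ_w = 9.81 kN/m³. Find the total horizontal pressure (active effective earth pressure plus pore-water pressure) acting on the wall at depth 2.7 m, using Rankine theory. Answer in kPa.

20.7 kPa

K_a = (1 − sin φ)/(1 + sin φ) = 0.2563.
γ' = 21.5 − 9.81 = 11.69 kN/m³.
Effective vertical stress at 2.7 m: σ'_v = 16.2×1.6 + 11.69×1.10 = 38.78 kPa.
σ'_h = K_a σ'_v = 0.2563 × 38.78 = 9.938 kPa; u = γ_w × 1.10 = 10.79 kPa.
Total σ_h = 9.938 + 10.79 = 20.73 kPa.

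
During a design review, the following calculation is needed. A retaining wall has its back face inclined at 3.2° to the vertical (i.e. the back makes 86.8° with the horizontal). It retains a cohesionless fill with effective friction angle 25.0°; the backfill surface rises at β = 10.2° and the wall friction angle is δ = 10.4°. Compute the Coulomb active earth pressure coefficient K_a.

0.459

K_a = sin²(α+φ) / [sin²α · sin(α−δ) · (1 + √{sin(φ+δ)sin(φ−β) / (sin(α−δ)sin(α+β))})²].
With α = 86.8°, φ = 25.0°, δ = 10.4°, β = 10.2°: K_a = 0.4594.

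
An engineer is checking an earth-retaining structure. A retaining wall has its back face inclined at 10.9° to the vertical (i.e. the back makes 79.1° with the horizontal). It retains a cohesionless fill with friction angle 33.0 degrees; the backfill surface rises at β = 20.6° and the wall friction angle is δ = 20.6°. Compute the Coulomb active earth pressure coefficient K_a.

0.494

K_a = sin²(α+φ) / [sin²α · sin(α−δ) · (1 + √{sin(φ+δ)sin(φ−β) / (sin(α−δ)sin(α+β))})²].
With α = 79.1°, φ = 33.0°, δ = 20.6°, β = 20.6°: K_a = 0.4942.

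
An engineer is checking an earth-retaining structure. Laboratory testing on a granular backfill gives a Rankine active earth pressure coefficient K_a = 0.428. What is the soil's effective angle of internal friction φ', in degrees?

23.6°

K_a = tan²(45° − φ/2) ⇒ 45° − φ/2 = arctan(√0.428) = 33.19°.
φ = 2(45° − 33.19°) = 23.61°.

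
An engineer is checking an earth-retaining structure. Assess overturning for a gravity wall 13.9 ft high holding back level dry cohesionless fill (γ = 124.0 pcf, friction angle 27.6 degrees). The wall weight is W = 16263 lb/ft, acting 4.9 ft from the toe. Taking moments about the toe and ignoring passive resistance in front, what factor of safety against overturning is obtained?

K_a = tan²(45° − 27.6°/2) = 0.3668.
P_a = ½K_aγH² = 0.5×0.3668×124.0×13.9² = 4394 lb/ft, acting at H/3 = 4.633 ft above the base.
Overturning moment M_o = P_a × H/3 = 4394 × 4.633 = 20360.
Resisting moment M_r = W × 4.9 = 16263 × 4.9 = 79690.
FS_overturning = M_r/M_o = 79690/20360 = 3.915.

3.91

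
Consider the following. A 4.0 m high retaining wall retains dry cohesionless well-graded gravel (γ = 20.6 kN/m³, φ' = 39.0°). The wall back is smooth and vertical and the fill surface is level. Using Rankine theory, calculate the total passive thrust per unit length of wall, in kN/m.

724 kN/m

K_p = tan²(45° + φ/2) = 4.395.
P_p = ½ K_p γ H² = 0.5 × 4.395 × 20.6 × 4.0² = 724.4 kN/m.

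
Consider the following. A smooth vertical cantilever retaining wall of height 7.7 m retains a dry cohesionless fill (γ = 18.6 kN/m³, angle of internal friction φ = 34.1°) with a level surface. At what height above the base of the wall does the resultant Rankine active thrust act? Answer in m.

2.57 m

K_a = 0.2815.
The pressure distribution is triangular, so the resultant acts at H/3 above the base = 7.7/3 = 2.567 m.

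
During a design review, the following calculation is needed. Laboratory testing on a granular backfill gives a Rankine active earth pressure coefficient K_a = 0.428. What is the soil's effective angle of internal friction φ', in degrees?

K_a = tan²(45° − φ/2) ⇒ 45° − φ/2 = arctan(√0.428) = 33.19°.
φ = 2(45° − 33.19°) = 23.61°.

23.6°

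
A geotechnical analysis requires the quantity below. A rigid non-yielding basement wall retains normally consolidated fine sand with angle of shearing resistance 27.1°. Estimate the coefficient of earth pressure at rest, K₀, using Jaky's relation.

0.544

K₀ = 1 − sin φ' = 1 − sin 27.1° = 0.5445.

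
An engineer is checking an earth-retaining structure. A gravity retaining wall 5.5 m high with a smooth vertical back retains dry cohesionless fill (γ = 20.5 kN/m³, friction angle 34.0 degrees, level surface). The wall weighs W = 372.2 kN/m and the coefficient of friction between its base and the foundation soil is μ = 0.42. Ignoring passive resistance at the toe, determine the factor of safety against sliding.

K_a = tan²(45° − 34.0°/2) = 0.2827.
P_a = ½K_aγH² = 0.5×0.2827×20.5×5.5² = 87.66 kN/m, acting at H/3 = 1.833 m above the base.
FS_sliding = μW / P_a = 0.42×372.2 / 87.66 = 1.783.

1.78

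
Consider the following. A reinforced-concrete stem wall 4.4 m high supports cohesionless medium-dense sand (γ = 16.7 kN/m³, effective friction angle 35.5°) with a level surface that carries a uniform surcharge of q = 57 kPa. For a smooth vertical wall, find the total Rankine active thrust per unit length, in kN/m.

109 kN/m

K_a = tan²(45° − φ/2) = 0.2653.
Soil triangle: ½ K_a γ H² = 0.5×0.2653×16.7×4.4² = 42.88 kN/m.
Surcharge rectangle: K_a q H = 0.2653×57×4.4 = 66.53 kN/m.
Total = 42.88 + 66.53 = 109.4 kN/m.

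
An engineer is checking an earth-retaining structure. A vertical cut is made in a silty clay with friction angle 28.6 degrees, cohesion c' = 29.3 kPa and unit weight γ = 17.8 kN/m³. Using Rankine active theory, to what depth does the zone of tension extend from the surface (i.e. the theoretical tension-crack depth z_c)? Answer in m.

K_a = tan²(45° − 28.6°/2) = 0.3525; √K_a = 0.5938.
The active pressure is zero where K_a γ z = 2c√K_a, so z_c = 2c/(γ√K_a) = 2×29.3/(17.8×0.5938) = 5.545 m.

5.54 m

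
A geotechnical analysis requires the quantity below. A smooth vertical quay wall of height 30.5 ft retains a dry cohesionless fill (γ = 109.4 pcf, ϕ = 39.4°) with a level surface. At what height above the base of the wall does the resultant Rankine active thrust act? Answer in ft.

10.2 ft

K_a = 0.2234.
The pressure distribution is triangular, so the resultant acts at H/3 above the base = 30.5/3 = 10.17 ft.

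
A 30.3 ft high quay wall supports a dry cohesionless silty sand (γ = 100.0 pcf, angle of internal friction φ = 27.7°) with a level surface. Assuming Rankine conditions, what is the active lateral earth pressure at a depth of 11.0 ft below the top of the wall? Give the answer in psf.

402 psf

K_a = (1 − sin φ)/(1 + sin φ) = 0.3653.
σ_h = K_a γ z = 0.3653 × 100.0 × 11.0 = 401.9 psf.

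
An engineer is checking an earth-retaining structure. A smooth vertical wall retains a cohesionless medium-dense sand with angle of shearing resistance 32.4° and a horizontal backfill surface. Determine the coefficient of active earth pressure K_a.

0.302

K_a = tan²(45° − φ/2) = tan²(28.80°) = 0.3022.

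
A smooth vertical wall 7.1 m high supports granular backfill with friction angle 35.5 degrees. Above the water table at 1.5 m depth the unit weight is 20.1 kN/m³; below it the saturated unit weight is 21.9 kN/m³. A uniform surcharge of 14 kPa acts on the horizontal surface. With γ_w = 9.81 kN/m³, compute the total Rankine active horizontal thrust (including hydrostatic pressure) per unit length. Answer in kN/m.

K_a = tan²(45° − φ/2) = 0.2653.
γ' = 21.9 − 9.81 = 12.09 kN/m³. h₂ = H − d_w = 5.6 m.
σ'_h: at surface K_a·q = 3.714; at WT K_a(q+γd_w) = 11.71; at base K_a(q+γd_w+γ'h₂) = 29.67 kPa.
P₁ = ½(3.714+11.71)×1.5 = 11.57; P₂ = ½(11.71+29.67)×5.6 = 115.9; P_w = ½γ_w h₂² = 153.8.
Total = 11.57+115.9+153.8 = 281.3 kN/m.

281 kN/m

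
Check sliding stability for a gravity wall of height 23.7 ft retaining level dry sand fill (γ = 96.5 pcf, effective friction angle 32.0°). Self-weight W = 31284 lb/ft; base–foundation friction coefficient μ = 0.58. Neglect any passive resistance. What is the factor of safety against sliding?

K_a = tan²(45° − 32.0°/2) = 0.3073.
P_a = ½K_aγH² = 0.5×0.3073×96.5×23.7² = 8327 lb/ft, acting at H/3 = 7.900 ft above the base.
FS_sliding = μW / P_a = 0.58×31284 / 8327 = 2.179.

2.18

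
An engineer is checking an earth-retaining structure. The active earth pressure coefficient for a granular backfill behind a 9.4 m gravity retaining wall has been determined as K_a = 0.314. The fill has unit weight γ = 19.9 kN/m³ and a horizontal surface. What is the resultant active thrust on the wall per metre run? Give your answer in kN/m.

276 kN/m

P = ½ K_a γ H² = 0.5 × 0.314 × 19.9 × 9.4² = 276.1 kN/m.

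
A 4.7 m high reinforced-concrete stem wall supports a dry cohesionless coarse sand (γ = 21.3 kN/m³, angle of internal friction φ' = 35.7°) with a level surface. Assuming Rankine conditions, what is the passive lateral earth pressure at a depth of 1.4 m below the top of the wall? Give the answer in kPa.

113 kPa

K_p = (1 + sin φ)/(1 − sin φ) = 3.802.
σ_h = K_p γ z = 3.802 × 21.3 × 1.4 = 113.4 kPa.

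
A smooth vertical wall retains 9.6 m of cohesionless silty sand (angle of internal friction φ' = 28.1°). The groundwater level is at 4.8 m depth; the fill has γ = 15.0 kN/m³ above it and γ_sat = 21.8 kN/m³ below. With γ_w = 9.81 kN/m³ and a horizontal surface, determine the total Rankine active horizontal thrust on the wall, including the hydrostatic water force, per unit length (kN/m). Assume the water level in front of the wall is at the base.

K_a = tan²(45° − φ/2) = 0.3596.
γ' = 21.8 − 9.81 = 11.99 kN/m³. Depth below WT = 4.8 m.
σ'_h at WT = K_a γ d_w = 25.89 kPa; at base = 25.89 + K_a γ' × 4.8 = 46.59 kPa.
P₁ (0–4.8 m) = ½×25.89×4.8 = 62.14. P₂ (4.8–9.6 m) = ½(25.89+46.59)×4.8 = 174.0.
P_w = ½ γ_w h₂² = 0.5×9.81×4.8² = 113.0. Total = 62.14+174.0+113.0 = 349.1 kN/m.

349 kN/m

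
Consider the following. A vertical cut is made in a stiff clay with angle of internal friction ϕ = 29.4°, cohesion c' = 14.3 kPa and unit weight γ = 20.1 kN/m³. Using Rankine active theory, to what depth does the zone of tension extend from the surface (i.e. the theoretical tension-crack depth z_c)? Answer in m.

K_a = tan²(45° − 29.4°/2) = 0.3415; √K_a = 0.5844.
The active pressure is zero where K_a γ z = 2c√K_a, so z_c = 2c/(γ√K_a) = 2×14.3/(20.1×0.5844) = 2.435 m.

2.43 m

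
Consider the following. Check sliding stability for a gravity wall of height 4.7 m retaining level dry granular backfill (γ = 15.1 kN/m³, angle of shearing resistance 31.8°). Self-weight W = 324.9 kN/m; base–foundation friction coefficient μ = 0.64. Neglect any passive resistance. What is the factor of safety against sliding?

K_a = tan²(45° − 31.8°/2) = 0.3098.
P_a = ½K_aγH² = 0.5×0.3098×15.1×4.7² = 51.67 kN/m, acting at H/3 = 1.567 m above the base.
FS_sliding = μW / P_a = 0.64×324.9 / 51.67 = 4.024.

4.02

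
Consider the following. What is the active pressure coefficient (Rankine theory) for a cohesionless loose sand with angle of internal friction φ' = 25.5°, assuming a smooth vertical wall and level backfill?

K_a = (1 − sin φ)/(1 + sin φ) = (1 − sin 25.5°)/(1 + sin 25.5°) = 0.3981.

0.398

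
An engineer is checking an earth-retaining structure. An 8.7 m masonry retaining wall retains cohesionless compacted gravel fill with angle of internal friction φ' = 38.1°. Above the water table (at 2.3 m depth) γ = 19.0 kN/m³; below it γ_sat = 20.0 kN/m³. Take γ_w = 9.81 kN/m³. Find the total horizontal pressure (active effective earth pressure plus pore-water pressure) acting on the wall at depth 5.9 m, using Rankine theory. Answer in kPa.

54.4 kPa

K_a = (1 − sin φ)/(1 + sin φ) = 0.2368.
γ' = 20.0 − 9.81 = 10.19 kN/m³.
Effective vertical stress at 5.9 m: σ'_v = 19.0×2.3 + 10.19×3.60 = 80.38 kPa.
σ'_h = K_a σ'_v = 0.2368 × 80.38 = 19.04 kPa; u = γ_w × 3.60 = 35.32 kPa.
Total σ_h = 19.04 + 35.32 = 54.35 kPa.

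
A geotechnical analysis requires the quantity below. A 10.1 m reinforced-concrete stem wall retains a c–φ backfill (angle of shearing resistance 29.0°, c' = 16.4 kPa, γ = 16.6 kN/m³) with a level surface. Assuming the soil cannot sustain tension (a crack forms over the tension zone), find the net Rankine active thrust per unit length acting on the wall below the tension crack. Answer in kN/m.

K_a = 0.3470; √K_a = 0.5890.
Tension-crack depth z_c = 2c/(γ√K_a) = 2×16.4/(16.6×0.5890) = 3.354 m.
σ_a at base = K_a γ H − 2c√K_a = 0.3470×16.6×10.1 − 2×16.4×0.5890 = 38.85 kPa.
P_a = ½ × 38.85 × (H − z_c) = 0.5×38.85×6.746 = 131.0 kN/m.

131 kN/m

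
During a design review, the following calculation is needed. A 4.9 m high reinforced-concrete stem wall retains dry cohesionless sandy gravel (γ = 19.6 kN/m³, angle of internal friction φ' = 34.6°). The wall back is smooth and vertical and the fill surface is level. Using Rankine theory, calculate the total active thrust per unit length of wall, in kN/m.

64.9 kN/m

K_a = tan²(45° − φ/2) = 0.2756.
P_a = ½ K_a γ H² = 0.5 × 0.2756 × 19.6 × 4.9² = 64.86 kN/m.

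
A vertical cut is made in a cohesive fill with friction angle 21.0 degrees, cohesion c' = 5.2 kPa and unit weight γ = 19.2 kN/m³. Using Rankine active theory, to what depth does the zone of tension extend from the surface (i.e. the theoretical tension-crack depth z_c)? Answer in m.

K_a = tan²(45° − 21.0°/2) = 0.4724; √K_a = 0.6873.
The active pressure is zero where K_a γ z = 2c√K_a, so z_c = 2c/(γ√K_a) = 2×5.2/(19.2×0.6873) = 0.7881 m.

0.788 m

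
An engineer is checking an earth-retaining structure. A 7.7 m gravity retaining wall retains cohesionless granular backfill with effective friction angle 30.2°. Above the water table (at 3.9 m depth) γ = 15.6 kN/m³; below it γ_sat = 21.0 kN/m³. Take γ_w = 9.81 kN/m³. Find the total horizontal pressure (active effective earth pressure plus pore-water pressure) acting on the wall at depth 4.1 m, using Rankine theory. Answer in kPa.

K_a = (1 − sin φ)/(1 + sin φ) = 0.3307.
γ' = 21.0 − 9.81 = 11.19 kN/m³.
Effective vertical stress at 4.1 m: σ'_v = 15.6×3.9 + 11.19×0.200 = 63.08 kPa.
σ'_h = K_a σ'_v = 0.3307 × 63.08 = 20.86 kPa; u = γ_w × 0.200 = 1.962 kPa.
Total σ_h = 20.86 + 1.962 = 22.82 kPa.

22.8 kPa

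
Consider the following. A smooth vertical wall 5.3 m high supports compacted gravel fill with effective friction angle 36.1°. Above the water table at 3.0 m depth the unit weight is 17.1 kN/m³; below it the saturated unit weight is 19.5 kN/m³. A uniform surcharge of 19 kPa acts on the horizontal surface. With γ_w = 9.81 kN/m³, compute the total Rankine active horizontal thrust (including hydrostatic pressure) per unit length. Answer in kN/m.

K_a = tan²(45° − φ/2) = 0.2585.
γ' = 19.5 − 9.81 = 9.690 kN/m³. h₂ = H − d_w = 2.3 m.
σ'_h: at surface K_a·q = 4.911; at WT K_a(q+γd_w) = 18.17; at base K_a(q+γd_w+γ'h₂) = 23.93 kPa.
P₁ = ½(4.911+18.17)×3.0 = 34.63; P₂ = ½(18.17+23.93)×2.3 = 48.42; P_w = ½γ_w h₂² = 25.95.
Total = 34.63+48.42+25.95 = 109.0 kN/m.

109 kN/m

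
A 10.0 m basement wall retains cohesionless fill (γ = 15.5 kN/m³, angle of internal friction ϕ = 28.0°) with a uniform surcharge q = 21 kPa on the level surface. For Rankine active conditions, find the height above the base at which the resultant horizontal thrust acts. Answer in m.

K_a = 0.3610.
Triangular part P₁ = ½K_aγH² = 279.8 at H/3 = 3.333 m; rectangular part P₂ = K_a q H = 75.82 at H/2 = 5.000 m.
ȳ = (P₁·3.333 + P₂·5.000)/(P₁+P₂) = 3.689 m.

3.69 m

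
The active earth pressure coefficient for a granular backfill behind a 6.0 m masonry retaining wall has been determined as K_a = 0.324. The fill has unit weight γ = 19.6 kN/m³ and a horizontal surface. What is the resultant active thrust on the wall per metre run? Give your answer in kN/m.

114 kN/m

P = ½ K_a γ H² = 0.5 × 0.324 × 19.6 × 6.0² = 114.3 kN/m.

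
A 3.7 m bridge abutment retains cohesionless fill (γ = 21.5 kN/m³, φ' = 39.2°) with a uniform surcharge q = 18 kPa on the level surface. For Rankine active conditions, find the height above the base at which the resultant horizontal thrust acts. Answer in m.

1.43 m

K_a = 0.2255.
Triangular part P₁ = ½K_aγH² = 33.18 at H/3 = 1.233 m; rectangular part P₂ = K_a q H = 15.02 at H/2 = 1.850 m.
ȳ = (P₁·1.233 + P₂·1.850)/(P₁+P₂) = 1.425 m.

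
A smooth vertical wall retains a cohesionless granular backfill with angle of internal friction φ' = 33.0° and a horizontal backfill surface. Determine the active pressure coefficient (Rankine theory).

0.295

K_a = (1 − sin φ)/(1 + sin φ) = (1 − sin 33.0°)/(1 + sin 33.0°) = 0.2948.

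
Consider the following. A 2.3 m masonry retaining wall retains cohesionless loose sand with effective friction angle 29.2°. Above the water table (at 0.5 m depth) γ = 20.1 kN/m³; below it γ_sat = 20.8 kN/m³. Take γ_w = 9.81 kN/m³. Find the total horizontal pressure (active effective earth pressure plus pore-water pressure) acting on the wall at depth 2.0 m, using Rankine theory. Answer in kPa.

23.8 kPa

K_a = (1 − sin φ)/(1 + sin φ) = 0.3442.
γ' = 20.8 − 9.81 = 10.99 kN/m³.
Effective vertical stress at 2.0 m: σ'_v = 20.1×0.5 + 10.99×1.50 = 26.54 kPa.
σ'_h = K_a σ'_v = 0.3442 × 26.54 = 9.134 kPa; u = γ_w × 1.50 = 14.71 kPa.
Total σ_h = 9.134 + 14.71 = 23.85 kPa.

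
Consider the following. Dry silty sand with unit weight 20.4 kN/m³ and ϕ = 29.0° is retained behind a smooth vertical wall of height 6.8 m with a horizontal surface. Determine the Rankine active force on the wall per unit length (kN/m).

164 kN/m

K_a = tan²(45° − φ/2) = 0.3470.
P_a = ½ K_a γ H² = 0.5 × 0.3470 × 20.4 × 6.8² = 163.6 kN/m.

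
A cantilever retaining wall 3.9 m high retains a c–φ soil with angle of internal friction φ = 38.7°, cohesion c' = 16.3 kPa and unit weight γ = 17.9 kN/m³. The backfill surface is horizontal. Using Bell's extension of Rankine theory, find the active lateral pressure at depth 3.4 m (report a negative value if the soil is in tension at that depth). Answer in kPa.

-1.62 kPa

K_a = (1 − sin φ)/(1 + sin φ) = 0.2306.
σ_a = K_a γ z − 2c√K_a = 0.2306×17.9×3.4 − 2×16.3×0.4802 = -1.621 kPa.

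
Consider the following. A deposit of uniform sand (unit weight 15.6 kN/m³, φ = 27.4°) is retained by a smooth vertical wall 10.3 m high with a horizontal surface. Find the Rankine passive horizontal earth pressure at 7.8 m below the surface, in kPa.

329 kPa

K_p = (1 + sin φ)/(1 − sin φ) = 2.705.
σ_h = K_p γ z = 2.705 × 15.6 × 7.8 = 329.2 kPa.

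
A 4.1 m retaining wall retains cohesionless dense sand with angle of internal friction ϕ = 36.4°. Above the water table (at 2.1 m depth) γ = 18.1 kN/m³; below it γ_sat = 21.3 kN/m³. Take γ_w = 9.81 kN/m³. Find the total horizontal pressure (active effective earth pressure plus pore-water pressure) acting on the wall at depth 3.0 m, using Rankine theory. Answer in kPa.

21.2 kPa

K_a = (1 − sin φ)/(1 + sin φ) = 0.2552.
γ' = 21.3 − 9.81 = 11.49 kN/m³.
Effective vertical stress at 3.0 m: σ'_v = 18.1×2.1 + 11.49×0.900 = 48.35 kPa.
σ'_h = K_a σ'_v = 0.2552 × 48.35 = 12.34 kPa; u = γ_w × 0.900 = 8.829 kPa.
Total σ_h = 12.34 + 8.829 = 21.17 kPa.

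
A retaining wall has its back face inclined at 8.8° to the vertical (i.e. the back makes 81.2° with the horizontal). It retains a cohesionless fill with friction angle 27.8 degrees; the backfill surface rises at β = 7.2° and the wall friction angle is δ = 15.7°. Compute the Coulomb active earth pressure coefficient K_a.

0.438

K_a = sin²(α+φ) / [sin²α · sin(α−δ) · (1 + √{sin(φ+δ)sin(φ−β) / (sin(α−δ)sin(α+β))})²].
With α = 81.2°, φ = 27.8°, δ = 15.7°, β = 7.2°: K_a = 0.4377.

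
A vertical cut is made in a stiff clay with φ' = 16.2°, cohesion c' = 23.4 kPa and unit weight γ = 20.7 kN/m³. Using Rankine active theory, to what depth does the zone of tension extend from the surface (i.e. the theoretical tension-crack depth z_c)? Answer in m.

K_a = tan²(45° − 16.2°/2) = 0.5637; √K_a = 0.7508.
The active pressure is zero where K_a γ z = 2c√K_a, so z_c = 2c/(γ√K_a) = 2×23.4/(20.7×0.7508) = 3.011 m.

3.01 m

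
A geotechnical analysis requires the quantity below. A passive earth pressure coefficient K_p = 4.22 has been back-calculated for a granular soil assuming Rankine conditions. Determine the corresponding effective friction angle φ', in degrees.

38.1°

K_p = (1+sin φ)/(1−sin φ) ⇒ sin φ = (K_p − 1)/(K_p + 1) = 0.6169.
φ = arcsin(0.6169) = 38.09°.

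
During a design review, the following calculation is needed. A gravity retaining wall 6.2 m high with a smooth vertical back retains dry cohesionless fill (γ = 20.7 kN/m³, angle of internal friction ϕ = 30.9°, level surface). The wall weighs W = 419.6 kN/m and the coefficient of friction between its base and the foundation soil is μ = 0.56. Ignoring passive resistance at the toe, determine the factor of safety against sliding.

K_a = tan²(45° − 30.9°/2) = 0.3214.
P_a = ½K_aγH² = 0.5×0.3214×20.7×6.2² = 127.9 kN/m, acting at H/3 = 2.067 m above the base.
FS_sliding = μW / P_a = 0.56×419.6 / 127.9 = 1.838.

1.84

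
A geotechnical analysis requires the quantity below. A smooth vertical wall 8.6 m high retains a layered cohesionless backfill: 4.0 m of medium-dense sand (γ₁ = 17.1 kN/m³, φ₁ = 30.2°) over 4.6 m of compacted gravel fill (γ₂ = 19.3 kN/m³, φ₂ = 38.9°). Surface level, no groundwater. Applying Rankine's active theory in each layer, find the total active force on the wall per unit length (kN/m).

164 kN/m

K_a1 = tan²(45°−30.2°/2) = 0.3307; K_a2 = tan²(45°−38.9°/2) = 0.2285.
Layer 1: σ at base = K_a1 γ₁ h₁ = 22.62 kPa; P₁ = ½×22.62×4.0 = 45.23.
Layer 2: σ_v at top = γ₁h₁ = 68.40; σ_h top = K_a2×68.40 = 15.63; σ_h base = K_a2×(68.40+19.3×4.6) = 35.92.
P₂ = ½(15.63+35.92)×4.6 = 118.6. Total P_a = 45.23+118.6 = 163.8 kN/m.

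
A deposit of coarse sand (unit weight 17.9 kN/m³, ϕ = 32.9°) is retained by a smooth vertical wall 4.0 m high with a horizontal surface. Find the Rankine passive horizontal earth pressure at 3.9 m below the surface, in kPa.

236 kPa

K_p = (1 + sin φ)/(1 − sin φ) = 3.378.
σ_h = K_p γ z = 3.378 × 17.9 × 3.9 = 235.8 kPa.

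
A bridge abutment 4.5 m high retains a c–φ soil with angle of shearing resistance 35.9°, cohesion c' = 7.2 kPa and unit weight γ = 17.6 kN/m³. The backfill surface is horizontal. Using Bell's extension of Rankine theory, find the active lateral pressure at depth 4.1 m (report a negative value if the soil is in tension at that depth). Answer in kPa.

K_a = (1 − sin φ)/(1 + sin φ) = 0.2607.
σ_a = K_a γ z − 2c√K_a = 0.2607×17.6×4.1 − 2×7.2×0.5106 = 11.46 kPa.

11.5 kPa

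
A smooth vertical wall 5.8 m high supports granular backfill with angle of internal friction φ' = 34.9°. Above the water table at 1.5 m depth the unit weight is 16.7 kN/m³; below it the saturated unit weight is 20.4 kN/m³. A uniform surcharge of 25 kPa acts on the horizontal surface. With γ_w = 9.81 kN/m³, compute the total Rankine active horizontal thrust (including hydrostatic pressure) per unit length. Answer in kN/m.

191 kN/m

K_a = tan²(45° − φ/2) = 0.2721.
γ' = 20.4 − 9.81 = 10.59 kN/m³. h₂ = H − d_w = 4.3 m.
σ'_h: at surface K_a·q = 6.804; at WT K_a(q+γd_w) = 13.62; at base K_a(q+γd_w+γ'h₂) = 26.01 kPa.
P₁ = ½(6.804+13.62)×1.5 = 15.32; P₂ = ½(13.62+26.01)×4.3 = 85.21; P_w = ½γ_w h₂² = 90.69.
Total = 15.32+85.21+90.69 = 191.2 kN/m.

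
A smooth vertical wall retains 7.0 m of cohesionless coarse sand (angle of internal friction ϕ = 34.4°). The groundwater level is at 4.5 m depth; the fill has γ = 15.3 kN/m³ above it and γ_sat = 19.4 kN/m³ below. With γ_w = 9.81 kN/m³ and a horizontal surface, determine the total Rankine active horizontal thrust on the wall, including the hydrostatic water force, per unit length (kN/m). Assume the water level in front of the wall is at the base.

K_a = tan²(45° − φ/2) = 0.2780.
γ' = 19.4 − 9.81 = 9.590 kN/m³. Depth below WT = 2.5 m.
σ'_h at WT = K_a γ d_w = 19.14 kPa; at base = 19.14 + K_a γ' × 2.5 = 25.80 kPa.
P₁ (0–4.5 m) = ½×19.14×4.5 = 43.06. P₂ (4.5–7.0 m) = ½(19.14+25.80)×2.5 = 56.18.
P_w = ½ γ_w h₂² = 0.5×9.81×2.5² = 30.66. Total = 43.06+56.18+30.66 = 129.9 kN/m.

130 kN/m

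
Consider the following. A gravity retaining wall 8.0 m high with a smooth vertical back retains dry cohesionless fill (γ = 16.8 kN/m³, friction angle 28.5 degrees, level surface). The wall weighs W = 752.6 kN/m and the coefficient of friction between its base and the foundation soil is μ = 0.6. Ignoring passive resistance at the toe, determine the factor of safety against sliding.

K_a = tan²(45° − 28.5°/2) = 0.3540.
P_a = ½K_aγH² = 0.5×0.3540×16.8×8.0² = 190.3 kN/m, acting at H/3 = 2.667 m above the base.
FS_sliding = μW / P_a = 0.6×752.6 / 190.3 = 2.373.

2.37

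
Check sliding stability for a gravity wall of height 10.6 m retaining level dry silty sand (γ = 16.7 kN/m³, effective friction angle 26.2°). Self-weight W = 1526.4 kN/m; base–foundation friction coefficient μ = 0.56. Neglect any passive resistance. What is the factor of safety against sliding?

2.35

K_a = tan²(45° − 26.2°/2) = 0.3874.
P_a = ½K_aγH² = 0.5×0.3874×16.7×10.6² = 363.5 kN/m, acting at H/3 = 3.533 m above the base.
FS_sliding = μW / P_a = 0.56×1526.4 / 363.5 = 2.352.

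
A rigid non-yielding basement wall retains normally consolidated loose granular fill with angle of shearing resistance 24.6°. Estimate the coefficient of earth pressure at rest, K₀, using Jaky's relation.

K₀ = 1 − sin φ' = 1 − sin 24.6° = 0.5837.

0.584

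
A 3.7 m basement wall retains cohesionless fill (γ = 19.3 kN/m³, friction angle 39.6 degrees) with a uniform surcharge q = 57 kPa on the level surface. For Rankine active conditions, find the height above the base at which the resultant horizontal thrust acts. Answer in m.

1.61 m

K_a = 0.2214.
Triangular part P₁ = ½K_aγH² = 29.25 at H/3 = 1.233 m; rectangular part P₂ = K_a q H = 46.70 at H/2 = 1.850 m.
ȳ = (P₁·1.233 + P₂·1.850)/(P₁+P₂) = 1.612 m.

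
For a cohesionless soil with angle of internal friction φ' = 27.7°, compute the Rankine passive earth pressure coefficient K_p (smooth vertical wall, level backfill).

2.74

K_p = (1 + sin φ)/(1 − sin φ) = tan²(45° + 27.7°/2) = 2.737.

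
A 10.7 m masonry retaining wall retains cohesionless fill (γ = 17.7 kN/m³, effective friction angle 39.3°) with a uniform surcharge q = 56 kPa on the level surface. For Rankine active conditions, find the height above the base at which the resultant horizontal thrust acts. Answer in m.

4.23 m

K_a = 0.2245.
Triangular part P₁ = ½K_aγH² = 227.4 at H/3 = 3.567 m; rectangular part P₂ = K_a q H = 134.5 at H/2 = 5.350 m.
ȳ = (P₁·3.567 + P₂·5.350)/(P₁+P₂) = 4.229 m.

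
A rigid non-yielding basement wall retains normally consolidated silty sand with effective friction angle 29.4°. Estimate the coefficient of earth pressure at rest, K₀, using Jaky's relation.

K₀ = 1 − sin φ' = 1 − sin 29.4° = 0.5091.

0.509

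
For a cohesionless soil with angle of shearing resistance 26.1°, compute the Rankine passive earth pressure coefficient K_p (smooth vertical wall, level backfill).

K_p = (1 + sin φ)/(1 − sin φ) = tan²(45° + 26.1°/2) = 2.571.

2.57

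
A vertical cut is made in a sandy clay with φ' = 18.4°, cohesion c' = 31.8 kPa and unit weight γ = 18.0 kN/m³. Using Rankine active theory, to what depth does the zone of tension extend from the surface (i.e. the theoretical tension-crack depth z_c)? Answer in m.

4.90 m

K_a = tan²(45° − 18.4°/2) = 0.5202; √K_a = 0.7212.
The active pressure is zero where K_a γ z = 2c√K_a, so z_c = 2c/(γ√K_a) = 2×31.8/(18.0×0.7212) = 4.899 m.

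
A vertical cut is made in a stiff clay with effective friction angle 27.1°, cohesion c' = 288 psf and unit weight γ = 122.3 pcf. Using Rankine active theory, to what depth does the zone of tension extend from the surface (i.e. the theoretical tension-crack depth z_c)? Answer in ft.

K_a = tan²(45° − 27.1°/2) = 0.3741; √K_a = 0.6116.
The active pressure is zero where K_a γ z = 2c√K_a, so z_c = 2c/(γ√K_a) = 2×288/(122.3×0.6116) = 7.701 ft.

7.70 ft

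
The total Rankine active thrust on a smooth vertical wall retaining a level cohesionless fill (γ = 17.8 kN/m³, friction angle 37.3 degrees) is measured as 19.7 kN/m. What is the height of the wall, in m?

K_a = 0.2453. P_a = ½ K_a γ H² ⇒ H = √(2P_a/(K_a γ)).
H = √(2×19.7/(0.2453×17.8)) = 3.004 m.

3.00 m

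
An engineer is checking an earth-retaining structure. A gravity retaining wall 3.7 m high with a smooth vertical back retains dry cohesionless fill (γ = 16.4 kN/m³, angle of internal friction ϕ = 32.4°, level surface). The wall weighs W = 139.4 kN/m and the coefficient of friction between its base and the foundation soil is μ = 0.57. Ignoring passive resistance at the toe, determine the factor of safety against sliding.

2.34

K_a = tan²(45° − 32.4°/2) = 0.3022.
P_a = ½K_aγH² = 0.5×0.3022×16.4×3.7² = 33.93 kN/m, acting at H/3 = 1.233 m above the base.
FS_sliding = μW / P_a = 0.57×139.4 / 33.93 = 2.342.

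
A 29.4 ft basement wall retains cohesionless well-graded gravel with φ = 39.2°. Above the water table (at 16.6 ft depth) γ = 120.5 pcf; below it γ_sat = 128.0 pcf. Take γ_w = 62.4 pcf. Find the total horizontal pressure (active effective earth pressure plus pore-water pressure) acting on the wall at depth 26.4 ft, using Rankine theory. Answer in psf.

K_a = (1 − sin φ)/(1 + sin φ) = 0.2255.
γ' = 128.0 − 62.4 = 65.60 pcf.
Effective vertical stress at 26.4 ft: σ'_v = 120.5×16.6 + 65.60×9.80 = 2643 psf.
σ'_h = K_a σ'_v = 0.2255 × 2643 = 596.0 psf; u = γ_w × 9.80 = 611.5 psf.
Total σ_h = 596.0 + 611.5 = 1207 psf.

1210 psf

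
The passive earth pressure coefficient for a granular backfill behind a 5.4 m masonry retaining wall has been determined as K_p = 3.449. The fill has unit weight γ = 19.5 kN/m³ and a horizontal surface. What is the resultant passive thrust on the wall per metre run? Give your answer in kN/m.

981 kN/m

P = ½ K_p γ H² = 0.5 × 3.449 × 19.5 × 5.4² = 980.6 kN/m.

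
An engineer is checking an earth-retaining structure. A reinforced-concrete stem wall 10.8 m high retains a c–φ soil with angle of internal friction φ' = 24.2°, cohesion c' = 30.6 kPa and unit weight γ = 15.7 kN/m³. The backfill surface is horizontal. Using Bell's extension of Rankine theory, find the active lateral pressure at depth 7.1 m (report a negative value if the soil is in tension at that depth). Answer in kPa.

7.06 kPa

K_a = (1 − sin φ)/(1 + sin φ) = 0.4185.
σ_a = K_a γ z − 2c√K_a = 0.4185×15.7×7.1 − 2×30.6×0.6469 = 7.060 kPa.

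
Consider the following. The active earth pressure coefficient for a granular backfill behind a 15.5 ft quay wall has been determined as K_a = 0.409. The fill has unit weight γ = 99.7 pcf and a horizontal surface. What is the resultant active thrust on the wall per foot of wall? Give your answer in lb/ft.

4900 lb/ft

P = ½ K_a γ H² = 0.5 × 0.409 × 99.7 × 15.5² = 4898 lb/ft.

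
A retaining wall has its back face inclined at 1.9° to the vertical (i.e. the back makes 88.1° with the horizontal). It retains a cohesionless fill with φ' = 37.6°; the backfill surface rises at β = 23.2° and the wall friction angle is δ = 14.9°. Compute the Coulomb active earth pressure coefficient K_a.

K_a = sin²(α+φ) / [sin²α · sin(α−δ) · (1 + √{sin(φ+δ)sin(φ−β) / (sin(α−δ)sin(α+β))})²].
With α = 88.1°, φ = 37.6°, δ = 14.9°, β = 23.2°: K_a = 0.3190.

0.319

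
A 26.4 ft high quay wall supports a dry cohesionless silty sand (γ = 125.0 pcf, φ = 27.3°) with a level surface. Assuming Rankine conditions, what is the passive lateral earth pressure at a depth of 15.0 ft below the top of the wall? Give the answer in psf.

5050 psf

K_p = (1 + sin φ)/(1 − sin φ) = 2.694.
σ_h = K_p γ z = 2.694 × 125.0 × 15.0 = 5052 psf.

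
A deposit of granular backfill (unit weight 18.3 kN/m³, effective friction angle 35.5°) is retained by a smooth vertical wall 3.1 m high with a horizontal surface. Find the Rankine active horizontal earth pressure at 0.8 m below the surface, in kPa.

K_a = (1 − sin φ)/(1 + sin φ) = 0.2653.
σ_h = K_a γ z = 0.2653 × 18.3 × 0.8 = 3.883 kPa.

3.88 kPa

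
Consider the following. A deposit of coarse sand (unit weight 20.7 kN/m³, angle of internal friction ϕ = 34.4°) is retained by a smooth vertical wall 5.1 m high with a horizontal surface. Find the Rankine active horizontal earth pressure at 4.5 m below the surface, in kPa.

25.9 kPa

K_a = (1 − sin φ)/(1 + sin φ) = 0.2780.
σ_h = K_a γ z = 0.2780 × 20.7 × 4.5 = 25.89 kPa.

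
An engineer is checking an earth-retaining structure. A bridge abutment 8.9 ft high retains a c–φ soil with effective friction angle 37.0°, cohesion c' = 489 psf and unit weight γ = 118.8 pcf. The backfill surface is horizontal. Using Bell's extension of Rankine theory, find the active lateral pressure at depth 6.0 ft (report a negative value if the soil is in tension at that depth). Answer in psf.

-310 psf

K_a = (1 − sin φ)/(1 + sin φ) = 0.2486.
σ_a = K_a γ z − 2c√K_a = 0.2486×118.8×6.0 − 2×489×0.4986 = -310.4 psf.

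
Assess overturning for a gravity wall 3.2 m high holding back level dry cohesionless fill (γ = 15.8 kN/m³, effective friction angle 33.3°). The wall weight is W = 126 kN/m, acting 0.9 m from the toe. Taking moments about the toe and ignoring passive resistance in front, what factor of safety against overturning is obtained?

4.51

K_a = tan²(45° − 33.3°/2) = 0.2911.
P_a = ½K_aγH² = 0.5×0.2911×15.8×3.2² = 23.55 kN/m, acting at H/3 = 1.067 m above the base.
Overturning moment M_o = P_a × H/3 = 23.55 × 1.067 = 25.12.
Resisting moment M_r = W × 0.9 = 126 × 0.9 = 113.4.
FS_overturning = M_r/M_o = 113.4/25.12 = 4.514.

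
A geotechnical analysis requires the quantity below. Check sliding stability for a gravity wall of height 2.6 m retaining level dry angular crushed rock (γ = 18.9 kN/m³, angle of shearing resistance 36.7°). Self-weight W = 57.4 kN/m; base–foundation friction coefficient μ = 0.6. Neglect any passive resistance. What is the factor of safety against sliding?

2.14

K_a = tan²(45° − 36.7°/2) = 0.2519.
P_a = ½K_aγH² = 0.5×0.2519×18.9×2.6² = 16.09 kN/m, acting at H/3 = 0.8667 m above the base.
FS_sliding = μW / P_a = 0.6×57.4 / 16.09 = 2.141.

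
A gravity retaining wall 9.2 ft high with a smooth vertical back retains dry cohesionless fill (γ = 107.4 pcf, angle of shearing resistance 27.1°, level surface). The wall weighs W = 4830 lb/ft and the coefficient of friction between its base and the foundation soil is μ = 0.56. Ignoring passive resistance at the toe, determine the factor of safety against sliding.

K_a = tan²(45° − 27.1°/2) = 0.3741.
P_a = ½K_aγH² = 0.5×0.3741×107.4×9.2² = 1700 lb/ft, acting at H/3 = 3.067 ft above the base.
FS_sliding = μW / P_a = 0.56×4830 / 1700 = 1.591.

1.59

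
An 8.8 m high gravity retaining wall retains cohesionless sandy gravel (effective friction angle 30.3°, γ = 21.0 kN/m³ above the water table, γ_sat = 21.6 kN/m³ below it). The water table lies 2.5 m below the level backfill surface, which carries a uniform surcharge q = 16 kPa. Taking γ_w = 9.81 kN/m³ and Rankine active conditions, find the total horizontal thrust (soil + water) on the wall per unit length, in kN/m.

K_a = tan²(45° − φ/2) = 0.3293.
γ' = 21.6 − 9.81 = 11.79 kN/m³. h₂ = H − d_w = 6.3 m.
σ'_h: at surface K_a·q = 5.269; at WT K_a(q+γd_w) = 22.56; at base K_a(q+γd_w+γ'h₂) = 47.02 kPa.
P₁ = ½(5.269+22.56)×2.5 = 34.78; P₂ = ½(22.56+47.02)×6.3 = 219.2; P_w = ½γ_w h₂² = 194.7.
Total = 34.78+219.2+194.7 = 448.6 kN/m.

449 kN/m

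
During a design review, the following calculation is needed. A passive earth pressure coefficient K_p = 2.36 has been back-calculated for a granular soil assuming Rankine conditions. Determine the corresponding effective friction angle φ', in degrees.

K_p = (1+sin φ)/(1−sin φ) ⇒ sin φ = (K_p − 1)/(K_p + 1) = 0.4048.
φ = arcsin(0.4048) = 23.88°.

23.9°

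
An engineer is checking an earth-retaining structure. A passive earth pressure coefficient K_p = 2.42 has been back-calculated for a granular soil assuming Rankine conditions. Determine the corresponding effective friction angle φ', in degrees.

24.5°

K_p = (1+sin φ)/(1−sin φ) ⇒ sin φ = (K_p − 1)/(K_p + 1) = 0.4152.
φ = arcsin(0.4152) = 24.53°.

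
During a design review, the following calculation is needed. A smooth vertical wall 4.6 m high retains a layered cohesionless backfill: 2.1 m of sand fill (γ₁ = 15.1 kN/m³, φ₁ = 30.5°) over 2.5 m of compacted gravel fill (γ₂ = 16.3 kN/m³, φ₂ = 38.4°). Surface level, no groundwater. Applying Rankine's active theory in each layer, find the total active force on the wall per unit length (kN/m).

K_a1 = tan²(45°−30.5°/2) = 0.3267; K_a2 = tan²(45°−38.4°/2) = 0.2337.
Layer 1: σ at base = K_a1 γ₁ h₁ = 10.36 kPa; P₁ = ½×10.36×2.1 = 10.88.
Layer 2: σ_v at top = γ₁h₁ = 31.71; σ_h top = K_a2×31.71 = 7.410; σ_h base = K_a2×(31.71+16.3×2.5) = 16.93.
P₂ = ½(7.410+16.93)×2.5 = 30.43. Total P_a = 10.88+30.43 = 41.31 kN/m.

41.3 kN/m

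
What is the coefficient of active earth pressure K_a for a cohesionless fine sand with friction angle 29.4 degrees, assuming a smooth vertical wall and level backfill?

0.341

K_a = (1 − sin φ)/(1 + sin φ) = (1 − sin 29.4°)/(1 + sin 29.4°) = 0.3415.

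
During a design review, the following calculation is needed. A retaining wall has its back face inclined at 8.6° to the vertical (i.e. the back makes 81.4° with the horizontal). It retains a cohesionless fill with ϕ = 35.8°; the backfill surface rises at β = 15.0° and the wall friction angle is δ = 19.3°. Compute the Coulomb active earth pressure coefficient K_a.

0.369

K_a = sin²(α+φ) / [sin²α · sin(α−δ) · (1 + √{sin(φ+δ)sin(φ−β) / (sin(α−δ)sin(α+β))})²].
With α = 81.4°, φ = 35.8°, δ = 19.3°, β = 15.0°: K_a = 0.3687.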